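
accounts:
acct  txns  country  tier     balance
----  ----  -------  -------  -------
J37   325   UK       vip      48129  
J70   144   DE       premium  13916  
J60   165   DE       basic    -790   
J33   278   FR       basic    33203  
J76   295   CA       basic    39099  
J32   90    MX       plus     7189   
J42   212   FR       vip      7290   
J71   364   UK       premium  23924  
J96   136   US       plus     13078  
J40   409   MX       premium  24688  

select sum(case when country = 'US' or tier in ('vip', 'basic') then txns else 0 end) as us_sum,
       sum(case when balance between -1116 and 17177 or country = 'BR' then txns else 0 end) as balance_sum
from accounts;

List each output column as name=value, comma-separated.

[us_sum: country = 'US' or tier in ('vip', 'basic')]
acct=J37: ✓ → 325
acct=J70: ✗
acct=J60: ✓ → 165
acct=J33: ✓ → 278
acct=J76: ✓ → 295
acct=J32: ✗
acct=J42: ✓ → 212
acct=J71: ✗
acct=J96: ✓ → 136
acct=J40: ✗
us_sum = 325 + 165 + 278 + 295 + 212 + 136 = 1411
—
[balance_sum: balance between -1116 and 17177 or country = 'BR']
acct=J37: ✗
acct=J70: ✓ → 144
acct=J60: ✓ → 165
acct=J33: ✗
acct=J76: ✗
acct=J32: ✓ → 90
acct=J42: ✓ → 212
acct=J71: ✗
acct=J96: ✓ → 136
acct=J40: ✗
balance_sum = 144 + 165 + 90 + 212 + 136 = 747

us_sum=1411, balance_sum=747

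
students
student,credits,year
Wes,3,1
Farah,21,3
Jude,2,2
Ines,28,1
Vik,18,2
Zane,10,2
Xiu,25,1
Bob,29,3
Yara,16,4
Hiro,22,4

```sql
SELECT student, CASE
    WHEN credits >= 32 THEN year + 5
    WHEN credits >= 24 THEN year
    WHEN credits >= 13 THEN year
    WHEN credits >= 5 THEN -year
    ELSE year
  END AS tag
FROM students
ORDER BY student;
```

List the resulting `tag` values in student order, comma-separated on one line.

student=Bob: credits >= 24 → 3
student=Farah: credits >= 13 → 3
student=Hiro: credits >= 13 → 4
student=Ines: credits >= 24 → 1
student=Jude: ELSE → 2
student=Vik: credits >= 13 → 2
student=Wes: ELSE → 1
student=Xiu: credits >= 24 → 1
student=Yara: credits >= 13 → 4
student=Zane: credits >= 5 → -2

3, 3, 4, 1, 2, 2, 1, 1, 4, -2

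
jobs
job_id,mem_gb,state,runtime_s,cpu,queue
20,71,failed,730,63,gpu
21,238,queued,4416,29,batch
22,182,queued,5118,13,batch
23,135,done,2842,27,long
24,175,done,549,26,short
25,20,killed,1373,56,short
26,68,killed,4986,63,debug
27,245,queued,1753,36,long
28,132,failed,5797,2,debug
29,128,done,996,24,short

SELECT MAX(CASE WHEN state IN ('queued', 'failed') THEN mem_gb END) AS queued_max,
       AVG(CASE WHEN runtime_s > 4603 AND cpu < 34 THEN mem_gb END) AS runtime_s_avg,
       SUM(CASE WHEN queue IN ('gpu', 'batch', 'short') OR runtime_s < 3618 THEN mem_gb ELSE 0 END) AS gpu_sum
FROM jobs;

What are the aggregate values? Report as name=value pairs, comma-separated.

[queued_max: state IN ('queued', 'failed')]
job_id=20: ✓ → 71
job_id=21: ✓ → 238
job_id=22: ✓ → 182
job_id=23: ✗
job_id=24: ✗
job_id=25: ✗
job_id=26: ✗
job_id=27: ✓ → 245
job_id=28: ✓ → 132
job_id=29: ✗
queued_max = MAX(71, 238, 182, 245, 132) = 245
—
[runtime_s_avg: runtime_s > 4603 AND cpu < 34]
job_id=20: ✗
job_id=21: ✗
job_id=22: ✓ → 182
job_id=23: ✗
job_id=24: ✗
job_id=25: ✗
job_id=26: ✗
job_id=27: ✗
job_id=28: ✓ → 132
job_id=29: ✗
runtime_s_avg = (182 + 132) / 2 = 157
—
[gpu_sum: queue IN ('gpu', 'batch', 'short') OR runtime_s < 3618]
job_id=20: ✓ → 71
job_id=21: ✓ → 238
job_id=22: ✓ → 182
job_id=23: ✓ → 135
job_id=24: ✓ → 175
job_id=25: ✓ → 20
job_id=26: ✗
job_id=27: ✓ → 245
job_id=28: ✗
job_id=29: ✓ → 128
gpu_sum = 71 + 238 + 182 + 135 + 175 + 20 + 245 + 128 = 1194

queued_max=245, runtime_s_avg=157, gpu_sum=1194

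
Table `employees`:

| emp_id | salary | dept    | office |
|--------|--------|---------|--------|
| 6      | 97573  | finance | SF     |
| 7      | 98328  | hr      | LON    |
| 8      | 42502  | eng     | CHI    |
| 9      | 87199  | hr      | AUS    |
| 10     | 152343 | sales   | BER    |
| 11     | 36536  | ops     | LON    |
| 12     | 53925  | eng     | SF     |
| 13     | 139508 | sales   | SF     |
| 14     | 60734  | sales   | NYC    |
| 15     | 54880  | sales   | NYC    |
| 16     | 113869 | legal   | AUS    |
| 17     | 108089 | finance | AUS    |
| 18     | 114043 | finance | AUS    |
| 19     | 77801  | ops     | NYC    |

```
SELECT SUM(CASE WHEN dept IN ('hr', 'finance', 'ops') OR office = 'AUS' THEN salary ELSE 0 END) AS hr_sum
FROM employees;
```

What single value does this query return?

emp_id=6: ✓ → 97573
emp_id=7: ✓ → 98328
emp_id=8: ✗
emp_id=9: ✓ → 87199
emp_id=10: ✗
emp_id=11: ✓ → 36536
emp_id=12: ✗
emp_id=13: ✗
emp_id=14: ✗
emp_id=15: ✗
emp_id=16: ✓ → 113869
emp_id=17: ✓ → 108089
emp_id=18: ✓ → 114043
emp_id=19: ✓ → 77801
hr_sum = 97573 + 98328 + 87199 + 36536 + 113869 + 108089 + 114043 + 77801 = 733438

733438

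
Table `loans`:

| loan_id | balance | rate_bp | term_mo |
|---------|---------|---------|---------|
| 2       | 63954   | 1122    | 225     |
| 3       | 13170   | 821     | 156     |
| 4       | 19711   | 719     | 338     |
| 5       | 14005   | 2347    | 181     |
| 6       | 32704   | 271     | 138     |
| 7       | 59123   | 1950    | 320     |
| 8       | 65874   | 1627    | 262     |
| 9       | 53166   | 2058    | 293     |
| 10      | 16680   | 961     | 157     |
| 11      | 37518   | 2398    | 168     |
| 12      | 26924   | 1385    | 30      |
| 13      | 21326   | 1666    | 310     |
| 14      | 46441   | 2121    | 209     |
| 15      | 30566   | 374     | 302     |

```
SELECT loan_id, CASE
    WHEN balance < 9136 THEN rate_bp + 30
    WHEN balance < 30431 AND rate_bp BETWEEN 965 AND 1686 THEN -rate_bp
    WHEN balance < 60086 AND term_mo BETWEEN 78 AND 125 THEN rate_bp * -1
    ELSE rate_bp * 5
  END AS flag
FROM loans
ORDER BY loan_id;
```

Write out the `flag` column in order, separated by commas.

loan_id=2: ELSE → 5610
loan_id=3: ELSE → 4105
loan_id=4: ELSE → 3595
loan_id=5: ELSE → 11735
loan_id=6: ELSE → 1355
loan_id=7: ELSE → 9750
loan_id=8: ELSE → 8135
loan_id=9: ELSE → 10290
loan_id=10: ELSE → 4805
loan_id=11: ELSE → 11990
loan_id=12: balance < 30431 AND rate_bp BETWEEN 965 AND 1686 → -1385
loan_id=13: balance < 30431 AND rate_bp BETWEEN 965 AND 1686 → -1666
loan_id=14: ELSE → 10605
loan_id=15: ELSE → 1870

5610, 4105, 3595, 11735, 1355, 9750, 8135, 10290, 4805, 11990, -1385, -1666, 10605, 1870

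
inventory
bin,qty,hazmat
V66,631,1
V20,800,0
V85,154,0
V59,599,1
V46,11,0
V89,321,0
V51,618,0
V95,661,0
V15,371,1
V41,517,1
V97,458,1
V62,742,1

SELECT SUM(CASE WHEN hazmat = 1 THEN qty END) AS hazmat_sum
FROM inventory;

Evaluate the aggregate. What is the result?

bin=V66: ✓ → 631
bin=V20: ✗
bin=V85: ✗
bin=V59: ✓ → 599
bin=V46: ✗
bin=V89: ✗
bin=V51: ✗
bin=V95: ✗
bin=V15: ✓ → 371
bin=V41: ✓ → 517
bin=V97: ✓ → 458
bin=V62: ✓ → 742
hazmat_sum = 631 + 599 + 371 + 517 + 458 + 742 = 3318

3318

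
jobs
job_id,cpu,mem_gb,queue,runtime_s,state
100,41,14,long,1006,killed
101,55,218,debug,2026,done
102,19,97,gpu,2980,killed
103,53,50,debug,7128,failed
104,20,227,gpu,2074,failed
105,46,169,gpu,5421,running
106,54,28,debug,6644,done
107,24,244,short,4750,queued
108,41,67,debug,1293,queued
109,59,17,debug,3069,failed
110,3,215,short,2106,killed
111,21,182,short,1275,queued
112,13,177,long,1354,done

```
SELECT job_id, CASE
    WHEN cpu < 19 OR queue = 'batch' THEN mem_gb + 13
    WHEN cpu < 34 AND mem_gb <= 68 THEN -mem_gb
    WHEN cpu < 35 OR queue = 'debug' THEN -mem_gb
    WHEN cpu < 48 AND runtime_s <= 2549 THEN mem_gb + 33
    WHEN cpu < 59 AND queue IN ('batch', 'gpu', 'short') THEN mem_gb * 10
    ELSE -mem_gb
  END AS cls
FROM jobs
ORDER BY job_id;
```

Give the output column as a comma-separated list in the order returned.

47, -218, -97, -50, -227, 1690, -28, -244, -67, -17, 228, -182, 190

job_id=100: cpu < 48 AND runtime_s <= 2549 → 47
job_id=101: cpu < 35 OR queue = 'debug' → -218
job_id=102: cpu < 35 OR queue = 'debug' → -97
job_id=103: cpu < 35 OR queue = 'debug' → -50
job_id=104: cpu < 35 OR queue = 'debug' → -227
job_id=105: cpu < 59 AND queue IN ('batch', 'gpu', 'short') → 1690
job_id=106: cpu < 35 OR queue = 'debug' → -28
job_id=107: cpu < 35 OR queue = 'debug' → -244
job_id=108: cpu < 35 OR queue = 'debug' → -67
job_id=109: cpu < 35 OR queue = 'debug' → -17
job_id=110: cpu < 19 OR queue = 'batch' → 228
job_id=111: cpu < 35 OR queue = 'debug' → -182
job_id=112: cpu < 19 OR queue = 'batch' → 190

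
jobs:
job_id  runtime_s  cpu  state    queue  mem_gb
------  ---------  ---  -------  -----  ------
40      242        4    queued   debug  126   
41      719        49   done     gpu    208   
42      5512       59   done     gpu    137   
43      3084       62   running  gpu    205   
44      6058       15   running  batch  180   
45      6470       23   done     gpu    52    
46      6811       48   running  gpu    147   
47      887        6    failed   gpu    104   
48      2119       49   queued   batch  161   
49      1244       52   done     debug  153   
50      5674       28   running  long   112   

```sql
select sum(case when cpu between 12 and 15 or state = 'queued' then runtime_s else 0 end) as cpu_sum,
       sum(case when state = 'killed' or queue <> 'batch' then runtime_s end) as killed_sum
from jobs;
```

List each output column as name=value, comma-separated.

[cpu_sum: cpu between 12 and 15 or state = 'queued']
job_id=40: ✓ → 242
job_id=41: ✗
job_id=42: ✗
job_id=43: ✗
job_id=44: ✓ → 6058
job_id=45: ✗
job_id=46: ✗
job_id=47: ✗
job_id=48: ✓ → 2119
job_id=49: ✗
job_id=50: ✗
cpu_sum = 242 + 6058 + 2119 = 8419
—
[killed_sum: state = 'killed' or queue <> 'batch']
job_id=40: ✓ → 242
job_id=41: ✓ → 719
job_id=42: ✓ → 5512
job_id=43: ✓ → 3084
job_id=44: ✗
job_id=45: ✓ → 6470
job_id=46: ✓ → 6811
job_id=47: ✓ → 887
job_id=48: ✗
job_id=49: ✓ → 1244
job_id=50: ✓ → 5674
killed_sum = 242 + 719 + 5512 + 3084 + 6470 + 6811 + 887 + 1244 + 5674 = 30643

cpu_sum=8419, killed_sum=30643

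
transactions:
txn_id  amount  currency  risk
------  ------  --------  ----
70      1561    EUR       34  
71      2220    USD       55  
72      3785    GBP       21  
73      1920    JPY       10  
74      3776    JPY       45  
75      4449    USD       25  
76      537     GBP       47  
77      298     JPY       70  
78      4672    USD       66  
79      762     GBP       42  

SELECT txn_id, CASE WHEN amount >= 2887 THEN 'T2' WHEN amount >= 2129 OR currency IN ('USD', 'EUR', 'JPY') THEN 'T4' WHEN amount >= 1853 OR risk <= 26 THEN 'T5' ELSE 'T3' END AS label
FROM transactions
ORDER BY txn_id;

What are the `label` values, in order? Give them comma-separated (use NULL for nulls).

txn_id=70: amount >= 2129 OR currency IN ('USD', 'EUR', 'JPY') → T4
txn_id=71: amount >= 2129 OR currency IN ('USD', 'EUR', 'JPY') → T4
txn_id=72: amount >= 2887 → T2
txn_id=73: amount >= 2129 OR currency IN ('USD', 'EUR', 'JPY') → T4
txn_id=74: amount >= 2887 → T2
txn_id=75: amount >= 2887 → T2
txn_id=76: ELSE → T3
txn_id=77: amount >= 2129 OR currency IN ('USD', 'EUR', 'JPY') → T4
txn_id=78: amount >= 2887 → T2
txn_id=79: ELSE → T3

T4, T4, T2, T4, T2, T2, T3, T4, T2, T3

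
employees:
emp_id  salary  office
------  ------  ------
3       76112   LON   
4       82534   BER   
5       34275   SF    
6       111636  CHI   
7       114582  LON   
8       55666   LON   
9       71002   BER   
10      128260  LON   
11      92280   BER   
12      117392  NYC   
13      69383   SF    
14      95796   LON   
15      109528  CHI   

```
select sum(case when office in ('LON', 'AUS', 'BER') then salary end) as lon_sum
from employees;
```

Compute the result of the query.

emp_id=3: ✓ → 76112
emp_id=4: ✓ → 82534
emp_id=5: ✗
emp_id=6: ✗
emp_id=7: ✓ → 114582
emp_id=8: ✓ → 55666
emp_id=9: ✓ → 71002
emp_id=10: ✓ → 128260
emp_id=11: ✓ → 92280
emp_id=12: ✗
emp_id=13: ✗
emp_id=14: ✓ → 95796
emp_id=15: ✗
lon_sum = 76112 + 82534 + 114582 + 55666 + 71002 + 128260 + 92280 + 95796 = 716232

716232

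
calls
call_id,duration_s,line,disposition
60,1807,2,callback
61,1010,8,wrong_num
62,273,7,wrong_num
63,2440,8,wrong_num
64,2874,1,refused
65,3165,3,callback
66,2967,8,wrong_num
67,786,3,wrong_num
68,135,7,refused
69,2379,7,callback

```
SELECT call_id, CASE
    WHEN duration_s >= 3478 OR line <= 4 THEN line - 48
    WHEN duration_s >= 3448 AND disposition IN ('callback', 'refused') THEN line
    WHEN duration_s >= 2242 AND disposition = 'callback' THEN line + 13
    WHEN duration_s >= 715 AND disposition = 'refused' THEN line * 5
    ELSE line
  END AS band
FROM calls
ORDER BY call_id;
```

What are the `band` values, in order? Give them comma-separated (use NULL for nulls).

-46, 8, 7, 8, -47, -45, 8, -45, 7, 20

call_id=60: duration_s >= 3478 OR line <= 4 → -46
call_id=61: ELSE → 8
call_id=62: ELSE → 7
call_id=63: ELSE → 8
call_id=64: duration_s >= 3478 OR line <= 4 → -47
call_id=65: duration_s >= 3478 OR line <= 4 → -45
call_id=66: ELSE → 8
call_id=67: duration_s >= 3478 OR line <= 4 → -45
call_id=68: ELSE → 7
call_id=69: duration_s >= 2242 AND disposition = 'callback' → 20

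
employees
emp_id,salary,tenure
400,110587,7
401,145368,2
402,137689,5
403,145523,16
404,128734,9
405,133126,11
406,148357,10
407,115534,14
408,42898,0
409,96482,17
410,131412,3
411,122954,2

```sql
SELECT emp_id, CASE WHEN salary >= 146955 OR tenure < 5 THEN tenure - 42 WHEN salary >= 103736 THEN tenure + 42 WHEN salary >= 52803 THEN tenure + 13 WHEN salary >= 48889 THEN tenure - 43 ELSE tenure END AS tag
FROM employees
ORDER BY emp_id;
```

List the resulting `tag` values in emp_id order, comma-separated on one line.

emp_id=400: salary >= 103736 → 49
emp_id=401: salary >= 146955 OR tenure < 5 → -40
emp_id=402: salary >= 103736 → 47
emp_id=403: salary >= 103736 → 58
emp_id=404: salary >= 103736 → 51
emp_id=405: salary >= 103736 → 53
emp_id=406: salary >= 146955 OR tenure < 5 → -32
emp_id=407: salary >= 103736 → 56
emp_id=408: salary >= 146955 OR tenure < 5 → -42
emp_id=409: salary >= 52803 → 30
emp_id=410: salary >= 146955 OR tenure < 5 → -39
emp_id=411: salary >= 146955 OR tenure < 5 → -40

49, -40, 47, 58, 51, 53, -32, 56, -42, 30, -39, -40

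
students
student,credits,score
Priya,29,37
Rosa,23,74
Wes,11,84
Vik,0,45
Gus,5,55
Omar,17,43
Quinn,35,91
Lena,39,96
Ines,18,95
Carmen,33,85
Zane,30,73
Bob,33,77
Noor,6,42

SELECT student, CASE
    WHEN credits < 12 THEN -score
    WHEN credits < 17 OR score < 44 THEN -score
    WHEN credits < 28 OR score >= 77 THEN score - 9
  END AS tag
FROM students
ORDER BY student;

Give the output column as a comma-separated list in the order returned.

68, 76, -55, 86, 87, -42, -43, -37, 82, 65, -45, -84, NULL

student=Bob: credits < 28 OR score >= 77 → 68
student=Carmen: credits < 28 OR score >= 77 → 76
student=Gus: credits < 12 → -55
student=Ines: credits < 28 OR score >= 77 → 86
student=Lena: credits < 28 OR score >= 77 → 87
student=Noor: credits < 12 → -42
student=Omar: credits < 17 OR score < 44 → -43
student=Priya: credits < 17 OR score < 44 → -37
student=Quinn: credits < 28 OR score >= 77 → 82
student=Rosa: credits < 28 OR score >= 77 → 65
student=Vik: credits < 12 → -45
student=Wes: credits < 12 → -84
student=Zane: (no match → NULL) → NULL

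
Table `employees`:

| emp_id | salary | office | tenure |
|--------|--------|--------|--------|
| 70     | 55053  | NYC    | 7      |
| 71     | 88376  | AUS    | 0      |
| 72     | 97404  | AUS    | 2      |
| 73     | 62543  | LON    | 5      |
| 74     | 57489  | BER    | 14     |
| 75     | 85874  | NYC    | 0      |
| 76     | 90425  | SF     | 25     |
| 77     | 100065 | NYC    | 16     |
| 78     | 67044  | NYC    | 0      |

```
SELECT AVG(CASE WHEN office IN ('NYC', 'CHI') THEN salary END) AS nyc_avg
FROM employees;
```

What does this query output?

emp_id=70: ✓ → 55053
emp_id=71: ✗
emp_id=72: ✗
emp_id=73: ✗
emp_id=74: ✗
emp_id=75: ✓ → 85874
emp_id=76: ✗
emp_id=77: ✓ → 100065
emp_id=78: ✓ → 67044
nyc_avg = (55053 + 85874 + 100065 + 67044) / 4 = 77009

77009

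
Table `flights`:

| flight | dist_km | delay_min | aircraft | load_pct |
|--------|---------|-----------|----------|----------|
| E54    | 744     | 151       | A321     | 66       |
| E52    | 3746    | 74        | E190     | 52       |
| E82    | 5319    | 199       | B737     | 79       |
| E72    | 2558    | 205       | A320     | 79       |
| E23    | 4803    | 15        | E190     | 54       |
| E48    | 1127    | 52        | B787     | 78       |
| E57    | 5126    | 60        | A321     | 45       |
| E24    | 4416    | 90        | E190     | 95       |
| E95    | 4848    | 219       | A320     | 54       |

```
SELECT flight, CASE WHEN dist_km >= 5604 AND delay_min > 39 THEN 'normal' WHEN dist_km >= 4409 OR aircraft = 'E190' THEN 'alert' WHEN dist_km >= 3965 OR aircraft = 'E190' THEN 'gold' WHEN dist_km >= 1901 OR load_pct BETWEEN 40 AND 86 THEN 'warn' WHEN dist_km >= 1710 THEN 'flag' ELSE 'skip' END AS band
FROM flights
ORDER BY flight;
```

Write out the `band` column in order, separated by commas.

flight=E23: dist_km >= 4409 OR aircraft = 'E190' → alert
flight=E24: dist_km >= 4409 OR aircraft = 'E190' → alert
flight=E48: dist_km >= 1901 OR load_pct BETWEEN 40 AND 86 → warn
flight=E52: dist_km >= 4409 OR aircraft = 'E190' → alert
flight=E54: dist_km >= 1901 OR load_pct BETWEEN 40 AND 86 → warn
flight=E57: dist_km >= 4409 OR aircraft = 'E190' → alert
flight=E72: dist_km >= 1901 OR load_pct BETWEEN 40 AND 86 → warn
flight=E82: dist_km >= 4409 OR aircraft = 'E190' → alert
flight=E95: dist_km >= 4409 OR aircraft = 'E190' → alert

alert, alert, warn, alert, warn, alert, warn, alert, alert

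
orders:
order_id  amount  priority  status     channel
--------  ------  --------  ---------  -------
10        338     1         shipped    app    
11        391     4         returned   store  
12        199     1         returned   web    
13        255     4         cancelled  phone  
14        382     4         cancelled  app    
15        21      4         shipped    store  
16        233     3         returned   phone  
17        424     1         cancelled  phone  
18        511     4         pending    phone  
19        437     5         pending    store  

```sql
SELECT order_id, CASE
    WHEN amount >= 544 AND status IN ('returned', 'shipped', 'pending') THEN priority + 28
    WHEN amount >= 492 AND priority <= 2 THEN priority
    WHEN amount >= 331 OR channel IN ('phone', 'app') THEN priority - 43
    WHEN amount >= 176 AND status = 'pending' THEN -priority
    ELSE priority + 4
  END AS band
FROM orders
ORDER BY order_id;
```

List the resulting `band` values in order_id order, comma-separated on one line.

-42, -39, 5, -39, -39, 8, -40, -42, -39, -38

order_id=10: amount >= 331 OR channel IN ('phone', 'app') → -42
order_id=11: amount >= 331 OR channel IN ('phone', 'app') → -39
order_id=12: ELSE → 5
order_id=13: amount >= 331 OR channel IN ('phone', 'app') → -39
order_id=14: amount >= 331 OR channel IN ('phone', 'app') → -39
order_id=15: ELSE → 8
order_id=16: amount >= 331 OR channel IN ('phone', 'app') → -40
order_id=17: amount >= 331 OR channel IN ('phone', 'app') → -42
order_id=18: amount >= 331 OR channel IN ('phone', 'app') → -39
order_id=19: amount >= 331 OR channel IN ('phone', 'app') → -38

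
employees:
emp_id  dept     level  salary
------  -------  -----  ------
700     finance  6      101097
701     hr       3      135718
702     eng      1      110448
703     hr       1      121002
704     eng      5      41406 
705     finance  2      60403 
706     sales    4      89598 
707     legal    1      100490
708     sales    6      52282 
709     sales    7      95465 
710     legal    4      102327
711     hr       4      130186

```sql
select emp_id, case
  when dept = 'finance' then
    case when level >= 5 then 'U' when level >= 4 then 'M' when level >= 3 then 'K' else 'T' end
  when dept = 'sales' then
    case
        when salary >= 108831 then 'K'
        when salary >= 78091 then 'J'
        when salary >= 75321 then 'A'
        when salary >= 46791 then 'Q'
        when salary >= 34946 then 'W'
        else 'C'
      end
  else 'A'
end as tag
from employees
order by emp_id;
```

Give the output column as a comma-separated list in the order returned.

emp_id=700: dept='finance' → inner[level >= 5] → U
emp_id=701: dept='hr' → outer ELSE → A
emp_id=702: dept='eng' → outer ELSE → A
emp_id=703: dept='hr' → outer ELSE → A
emp_id=704: dept='eng' → outer ELSE → A
emp_id=705: dept='finance' → inner[ELSE] → T
emp_id=706: dept='sales' → inner[salary >= 78091] → J
emp_id=707: dept='legal' → outer ELSE → A
emp_id=708: dept='sales' → inner[salary >= 46791] → Q
emp_id=709: dept='sales' → inner[salary >= 78091] → J
emp_id=710: dept='legal' → outer ELSE → A
emp_id=711: dept='hr' → outer ELSE → A

U, A, A, A, A, T, J, A, Q, J, A, A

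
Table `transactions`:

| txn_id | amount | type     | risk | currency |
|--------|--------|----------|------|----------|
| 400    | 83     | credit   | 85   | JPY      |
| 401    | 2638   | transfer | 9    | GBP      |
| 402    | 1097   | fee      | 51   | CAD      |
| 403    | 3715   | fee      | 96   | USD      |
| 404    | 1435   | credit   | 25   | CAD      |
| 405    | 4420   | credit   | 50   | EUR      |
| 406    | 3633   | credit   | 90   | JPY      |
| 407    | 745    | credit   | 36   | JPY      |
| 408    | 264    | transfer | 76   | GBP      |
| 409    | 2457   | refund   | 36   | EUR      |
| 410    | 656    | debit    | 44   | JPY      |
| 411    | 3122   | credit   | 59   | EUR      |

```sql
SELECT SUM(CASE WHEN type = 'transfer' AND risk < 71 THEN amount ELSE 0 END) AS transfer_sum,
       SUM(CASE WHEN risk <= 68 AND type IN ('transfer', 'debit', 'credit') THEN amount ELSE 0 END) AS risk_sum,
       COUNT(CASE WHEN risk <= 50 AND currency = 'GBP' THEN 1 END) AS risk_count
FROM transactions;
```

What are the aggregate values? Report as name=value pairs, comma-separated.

transfer_sum=2638, risk_sum=13016, risk_count=1

[transfer_sum: type = 'transfer' AND risk < 71]
txn_id=400: ✗
txn_id=401: ✓ → 2638
txn_id=402: ✗
txn_id=403: ✗
txn_id=404: ✗
txn_id=405: ✗
txn_id=406: ✗
txn_id=407: ✗
txn_id=408: ✗
txn_id=409: ✗
txn_id=410: ✗
txn_id=411: ✗
transfer_sum = 2638
—
[risk_sum: risk <= 68 AND type IN ('transfer', 'debit', 'credit')]
txn_id=400: ✗
txn_id=401: ✓ → 2638
txn_id=402: ✗
txn_id=403: ✗
txn_id=404: ✓ → 1435
txn_id=405: ✓ → 4420
txn_id=406: ✗
txn_id=407: ✓ → 745
txn_id=408: ✗
txn_id=409: ✗
txn_id=410: ✓ → 656
txn_id=411: ✓ → 3122
risk_sum = 2638 + 1435 + 4420 + 745 + 656 + 3122 = 13016
—
[risk_count: risk <= 50 AND currency = 'GBP']
txn_id=400: ✗
txn_id=401: ✓ → 1
txn_id=402: ✗
txn_id=403: ✗
txn_id=404: ✗
txn_id=405: ✗
txn_id=406: ✗
txn_id=407: ✗
txn_id=408: ✗
txn_id=409: ✗
txn_id=410: ✗
txn_id=411: ✗
risk_count = COUNT(1) = 1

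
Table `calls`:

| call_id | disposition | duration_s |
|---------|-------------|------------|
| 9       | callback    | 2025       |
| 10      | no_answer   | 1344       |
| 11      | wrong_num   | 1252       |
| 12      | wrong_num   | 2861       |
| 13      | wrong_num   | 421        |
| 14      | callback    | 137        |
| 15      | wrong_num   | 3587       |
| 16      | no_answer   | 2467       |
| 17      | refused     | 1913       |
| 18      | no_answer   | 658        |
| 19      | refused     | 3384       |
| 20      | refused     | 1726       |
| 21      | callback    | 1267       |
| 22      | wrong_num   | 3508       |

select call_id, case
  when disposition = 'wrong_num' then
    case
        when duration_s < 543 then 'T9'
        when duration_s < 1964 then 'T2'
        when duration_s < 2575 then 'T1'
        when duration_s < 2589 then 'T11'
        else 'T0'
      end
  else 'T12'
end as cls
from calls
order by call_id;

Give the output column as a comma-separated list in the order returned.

call_id=9: disposition='callback' → outer ELSE → T12
call_id=10: disposition='no_answer' → outer ELSE → T12
call_id=11: disposition='wrong_num' → inner[duration_s < 1964] → T2
call_id=12: disposition='wrong_num' → inner[ELSE] → T0
call_id=13: disposition='wrong_num' → inner[duration_s < 543] → T9
call_id=14: disposition='callback' → outer ELSE → T12
call_id=15: disposition='wrong_num' → inner[ELSE] → T0
call_id=16: disposition='no_answer' → outer ELSE → T12
call_id=17: disposition='refused' → outer ELSE → T12
call_id=18: disposition='no_answer' → outer ELSE → T12
call_id=19: disposition='refused' → outer ELSE → T12
call_id=20: disposition='refused' → outer ELSE → T12
call_id=21: disposition='callback' → outer ELSE → T12
call_id=22: disposition='wrong_num' → inner[ELSE] → T0

T12, T12, T2, T0, T9, T12, T0, T12, T12, T12, T12, T12, T12, T0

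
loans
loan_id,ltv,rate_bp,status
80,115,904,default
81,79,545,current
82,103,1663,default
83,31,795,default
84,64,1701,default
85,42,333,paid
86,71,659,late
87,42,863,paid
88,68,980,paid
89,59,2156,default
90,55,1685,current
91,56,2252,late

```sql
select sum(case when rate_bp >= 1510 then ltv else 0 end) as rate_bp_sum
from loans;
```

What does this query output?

337

loan_id=80: ✗
loan_id=81: ✗
loan_id=82: ✓ → 103
loan_id=83: ✗
loan_id=84: ✓ → 64
loan_id=85: ✗
loan_id=86: ✗
loan_id=87: ✗
loan_id=88: ✗
loan_id=89: ✓ → 59
loan_id=90: ✓ → 55
loan_id=91: ✓ → 56
rate_bp_sum = 103 + 64 + 59 + 55 + 56 = 337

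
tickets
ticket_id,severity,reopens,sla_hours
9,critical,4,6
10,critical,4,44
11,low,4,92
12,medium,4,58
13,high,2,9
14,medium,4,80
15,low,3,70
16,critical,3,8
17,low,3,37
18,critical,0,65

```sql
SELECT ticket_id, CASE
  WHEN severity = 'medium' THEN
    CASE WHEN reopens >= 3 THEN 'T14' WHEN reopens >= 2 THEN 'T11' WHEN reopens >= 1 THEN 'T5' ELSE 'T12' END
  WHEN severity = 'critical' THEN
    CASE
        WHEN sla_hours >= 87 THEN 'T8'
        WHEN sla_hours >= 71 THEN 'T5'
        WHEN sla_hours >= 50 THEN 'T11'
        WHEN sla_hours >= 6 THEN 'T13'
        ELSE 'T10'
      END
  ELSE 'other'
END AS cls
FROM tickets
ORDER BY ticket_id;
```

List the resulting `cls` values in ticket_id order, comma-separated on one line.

T13, T13, other, T14, other, T14, other, T13, other, T11

ticket_id=9: severity='critical' → inner[sla_hours >= 6] → T13
ticket_id=10: severity='critical' → inner[sla_hours >= 6] → T13
ticket_id=11: severity='low' → outer ELSE → other
ticket_id=12: severity='medium' → inner[reopens >= 3] → T14
ticket_id=13: severity='high' → outer ELSE → other
ticket_id=14: severity='medium' → inner[reopens >= 3] → T14
ticket_id=15: severity='low' → outer ELSE → other
ticket_id=16: severity='critical' → inner[sla_hours >= 6] → T13
ticket_id=17: severity='low' → outer ELSE → other
ticket_id=18: severity='critical' → inner[sla_hours >= 50] → T11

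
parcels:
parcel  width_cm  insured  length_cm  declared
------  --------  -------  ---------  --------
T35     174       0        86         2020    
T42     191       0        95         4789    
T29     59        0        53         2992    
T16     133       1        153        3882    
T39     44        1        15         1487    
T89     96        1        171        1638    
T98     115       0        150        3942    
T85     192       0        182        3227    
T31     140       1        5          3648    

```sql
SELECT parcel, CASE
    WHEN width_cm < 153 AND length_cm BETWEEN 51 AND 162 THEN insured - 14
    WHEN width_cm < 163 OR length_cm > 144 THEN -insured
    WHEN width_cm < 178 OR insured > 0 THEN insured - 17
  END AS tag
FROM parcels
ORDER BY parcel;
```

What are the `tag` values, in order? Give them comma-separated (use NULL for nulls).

parcel=T16: width_cm < 153 AND length_cm BETWEEN 51 AND 162 → -13
parcel=T29: width_cm < 153 AND length_cm BETWEEN 51 AND 162 → -14
parcel=T31: width_cm < 163 OR length_cm > 144 → -1
parcel=T35: width_cm < 178 OR insured > 0 → -17
parcel=T39: width_cm < 163 OR length_cm > 144 → -1
parcel=T42: (no match → NULL) → NULL
parcel=T85: width_cm < 163 OR length_cm > 144 → 0
parcel=T89: width_cm < 163 OR length_cm > 144 → -1
parcel=T98: width_cm < 153 AND length_cm BETWEEN 51 AND 162 → -14

-13, -14, -1, -17, -1, NULL, 0, -1, -14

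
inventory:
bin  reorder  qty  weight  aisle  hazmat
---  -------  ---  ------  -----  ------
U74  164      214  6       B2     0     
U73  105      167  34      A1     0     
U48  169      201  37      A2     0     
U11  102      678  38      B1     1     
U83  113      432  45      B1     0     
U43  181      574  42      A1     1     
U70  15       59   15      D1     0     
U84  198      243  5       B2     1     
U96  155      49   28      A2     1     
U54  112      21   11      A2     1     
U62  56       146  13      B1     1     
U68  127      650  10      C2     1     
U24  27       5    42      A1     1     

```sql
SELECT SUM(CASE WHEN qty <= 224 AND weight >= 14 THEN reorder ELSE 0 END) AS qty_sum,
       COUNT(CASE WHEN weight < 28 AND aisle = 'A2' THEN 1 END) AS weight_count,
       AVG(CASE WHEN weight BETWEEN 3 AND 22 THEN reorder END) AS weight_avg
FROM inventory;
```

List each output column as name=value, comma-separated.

qty_sum=471, weight_count=1, weight_avg=112

[qty_sum: qty <= 224 AND weight >= 14]
bin=U74: ✗
bin=U73: ✓ → 105
bin=U48: ✓ → 169
bin=U11: ✗
bin=U83: ✗
bin=U43: ✗
bin=U70: ✓ → 15
bin=U84: ✗
bin=U96: ✓ → 155
bin=U54: ✗
bin=U62: ✗
bin=U68: ✗
bin=U24: ✓ → 27
qty_sum = 105 + 169 + 15 + 155 + 27 = 471
—
[weight_count: weight < 28 AND aisle = 'A2']
bin=U74: ✗
bin=U73: ✗
bin=U48: ✗
bin=U11: ✗
bin=U83: ✗
bin=U43: ✗
bin=U70: ✗
bin=U84: ✗
bin=U96: ✗
bin=U54: ✓ → 1
bin=U62: ✗
bin=U68: ✗
bin=U24: ✗
weight_count = COUNT(1) = 1
—
[weight_avg: weight BETWEEN 3 AND 22]
bin=U74: ✓ → 164
bin=U73: ✗
bin=U48: ✗
bin=U11: ✗
bin=U83: ✗
bin=U43: ✗
bin=U70: ✓ → 15
bin=U84: ✓ → 198
bin=U96: ✗
bin=U54: ✓ → 112
bin=U62: ✓ → 56
bin=U68: ✓ → 127
bin=U24: ✗
weight_avg = (164 + 15 + 198 + 112 + 56 + 127) / 6 = 112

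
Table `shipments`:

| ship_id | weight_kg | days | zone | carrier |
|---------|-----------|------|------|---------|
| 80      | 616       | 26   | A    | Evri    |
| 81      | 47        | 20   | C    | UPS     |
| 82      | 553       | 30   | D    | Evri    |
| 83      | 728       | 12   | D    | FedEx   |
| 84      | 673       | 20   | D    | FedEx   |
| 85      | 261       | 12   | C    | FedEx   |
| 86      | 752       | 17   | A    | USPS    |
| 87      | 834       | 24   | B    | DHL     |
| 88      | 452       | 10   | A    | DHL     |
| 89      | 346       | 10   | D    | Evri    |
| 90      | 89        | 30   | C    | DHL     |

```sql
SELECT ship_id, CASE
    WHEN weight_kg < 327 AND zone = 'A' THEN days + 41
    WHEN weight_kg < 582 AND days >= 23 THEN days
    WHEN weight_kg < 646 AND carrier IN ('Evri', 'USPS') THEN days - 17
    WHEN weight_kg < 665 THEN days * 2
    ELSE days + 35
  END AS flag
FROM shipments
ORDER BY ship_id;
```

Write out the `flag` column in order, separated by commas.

9, 40, 30, 47, 55, 24, 52, 59, 20, -7, 30

ship_id=80: weight_kg < 646 AND carrier IN ('Evri', 'USPS') → 9
ship_id=81: weight_kg < 665 → 40
ship_id=82: weight_kg < 582 AND days >= 23 → 30
ship_id=83: ELSE → 47
ship_id=84: ELSE → 55
ship_id=85: weight_kg < 665 → 24
ship_id=86: ELSE → 52
ship_id=87: ELSE → 59
ship_id=88: weight_kg < 665 → 20
ship_id=89: weight_kg < 646 AND carrier IN ('Evri', 'USPS') → -7
ship_id=90: weight_kg < 582 AND days >= 23 → 30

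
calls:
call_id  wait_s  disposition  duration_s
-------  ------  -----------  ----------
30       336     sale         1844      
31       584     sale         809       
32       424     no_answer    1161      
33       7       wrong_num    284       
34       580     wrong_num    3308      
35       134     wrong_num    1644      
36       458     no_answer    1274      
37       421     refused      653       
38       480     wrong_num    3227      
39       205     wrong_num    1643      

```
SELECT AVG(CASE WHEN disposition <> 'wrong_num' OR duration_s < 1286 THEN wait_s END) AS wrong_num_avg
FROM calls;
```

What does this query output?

call_id=30: ✓ → 336
call_id=31: ✓ → 584
call_id=32: ✓ → 424
call_id=33: ✓ → 7
call_id=34: ✗
call_id=35: ✗
call_id=36: ✓ → 458
call_id=37: ✓ → 421
call_id=38: ✗
call_id=39: ✗
wrong_num_avg = (336 + 584 + 424 + 7 + 458 + 421) / 6 = 371.6666666667

371.6666666667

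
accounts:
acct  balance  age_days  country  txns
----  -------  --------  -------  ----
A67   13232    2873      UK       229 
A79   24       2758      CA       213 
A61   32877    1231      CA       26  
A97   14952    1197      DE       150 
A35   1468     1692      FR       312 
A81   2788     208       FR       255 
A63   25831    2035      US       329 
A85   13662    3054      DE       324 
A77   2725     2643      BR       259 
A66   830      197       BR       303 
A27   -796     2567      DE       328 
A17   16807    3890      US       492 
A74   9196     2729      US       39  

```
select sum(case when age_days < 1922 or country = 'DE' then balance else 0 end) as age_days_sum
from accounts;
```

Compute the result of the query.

acct=A67: ✗
acct=A79: ✗
acct=A61: ✓ → 32877
acct=A97: ✓ → 14952
acct=A35: ✓ → 1468
acct=A81: ✓ → 2788
acct=A63: ✗
acct=A85: ✓ → 13662
acct=A77: ✗
acct=A66: ✓ → 830
acct=A27: ✓ → -796
acct=A17: ✗
acct=A74: ✗
age_days_sum = 32877 + 14952 + 1468 + 2788 + 13662 + 830 + -796 = 65781

65781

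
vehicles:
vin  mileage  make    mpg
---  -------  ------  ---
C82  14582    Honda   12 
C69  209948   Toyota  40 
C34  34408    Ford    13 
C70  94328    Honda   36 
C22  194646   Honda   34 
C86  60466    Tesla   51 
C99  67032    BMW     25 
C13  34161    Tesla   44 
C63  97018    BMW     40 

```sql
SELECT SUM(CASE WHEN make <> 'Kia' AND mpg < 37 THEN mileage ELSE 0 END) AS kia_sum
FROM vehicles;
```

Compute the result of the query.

404996

vin=C82: ✓ → 14582
vin=C69: ✗
vin=C34: ✓ → 34408
vin=C70: ✓ → 94328
vin=C22: ✓ → 194646
vin=C86: ✗
vin=C99: ✓ → 67032
vin=C13: ✗
vin=C63: ✗
kia_sum = 14582 + 34408 + 94328 + 194646 + 67032 = 404996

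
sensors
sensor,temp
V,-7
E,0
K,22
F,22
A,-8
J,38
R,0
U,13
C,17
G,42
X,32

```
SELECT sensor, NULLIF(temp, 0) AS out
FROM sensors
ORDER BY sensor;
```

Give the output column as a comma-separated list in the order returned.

sensor=A: temp=-8 vs 0: differ → -8
sensor=C: temp=17 vs 0: differ → 17
sensor=E: temp=0 vs 0: equal → NULL
sensor=F: temp=22 vs 0: differ → 22
sensor=G: temp=42 vs 0: differ → 42
sensor=J: temp=38 vs 0: differ → 38
sensor=K: temp=22 vs 0: differ → 22
sensor=R: temp=0 vs 0: equal → NULL
sensor=U: temp=13 vs 0: differ → 13
sensor=V: temp=-7 vs 0: differ → -7
sensor=X: temp=32 vs 0: differ → 32

-8, 17, NULL, 22, 42, 38, 22, NULL, 13, -7, 32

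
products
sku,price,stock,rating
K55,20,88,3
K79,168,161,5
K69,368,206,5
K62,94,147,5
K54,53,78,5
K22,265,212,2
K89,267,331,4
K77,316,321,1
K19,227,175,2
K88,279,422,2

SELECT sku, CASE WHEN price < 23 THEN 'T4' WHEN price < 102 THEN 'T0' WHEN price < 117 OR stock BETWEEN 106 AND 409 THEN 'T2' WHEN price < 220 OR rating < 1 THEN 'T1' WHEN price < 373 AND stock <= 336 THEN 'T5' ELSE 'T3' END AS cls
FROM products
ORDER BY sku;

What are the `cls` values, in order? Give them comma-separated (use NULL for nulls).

sku=K19: price < 117 OR stock BETWEEN 106 AND 409 → T2
sku=K22: price < 117 OR stock BETWEEN 106 AND 409 → T2
sku=K54: price < 102 → T0
sku=K55: price < 23 → T4
sku=K62: price < 102 → T0
sku=K69: price < 117 OR stock BETWEEN 106 AND 409 → T2
sku=K77: price < 117 OR stock BETWEEN 106 AND 409 → T2
sku=K79: price < 117 OR stock BETWEEN 106 AND 409 → T2
sku=K88: ELSE → T3
sku=K89: price < 117 OR stock BETWEEN 106 AND 409 → T2

T2, T2, T0, T4, T0, T2, T2, T2, T3, T2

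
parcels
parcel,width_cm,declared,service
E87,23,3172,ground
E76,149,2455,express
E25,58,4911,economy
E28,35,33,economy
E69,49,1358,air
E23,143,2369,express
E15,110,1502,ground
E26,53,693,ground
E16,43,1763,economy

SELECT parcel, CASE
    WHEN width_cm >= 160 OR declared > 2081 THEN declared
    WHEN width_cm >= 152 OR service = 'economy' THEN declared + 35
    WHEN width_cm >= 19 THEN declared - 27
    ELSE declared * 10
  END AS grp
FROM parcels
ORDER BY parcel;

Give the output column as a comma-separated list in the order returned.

parcel=E15: width_cm >= 19 → 1475
parcel=E16: width_cm >= 152 OR service = 'economy' → 1798
parcel=E23: width_cm >= 160 OR declared > 2081 → 2369
parcel=E25: width_cm >= 160 OR declared > 2081 → 4911
parcel=E26: width_cm >= 19 → 666
parcel=E28: width_cm >= 152 OR service = 'economy' → 68
parcel=E69: width_cm >= 19 → 1331
parcel=E76: width_cm >= 160 OR declared > 2081 → 2455
parcel=E87: width_cm >= 160 OR declared > 2081 → 3172

1475, 1798, 2369, 4911, 666, 68, 1331, 2455, 3172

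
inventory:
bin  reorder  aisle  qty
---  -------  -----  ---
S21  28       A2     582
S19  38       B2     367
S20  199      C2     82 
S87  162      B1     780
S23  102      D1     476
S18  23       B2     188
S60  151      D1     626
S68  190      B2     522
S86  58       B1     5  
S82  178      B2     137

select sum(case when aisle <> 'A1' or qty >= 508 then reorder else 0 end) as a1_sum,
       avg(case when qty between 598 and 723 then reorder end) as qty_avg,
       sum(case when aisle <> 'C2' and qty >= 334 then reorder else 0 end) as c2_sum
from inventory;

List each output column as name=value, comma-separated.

[a1_sum: aisle <> 'A1' or qty >= 508]
bin=S21: ✓ → 28
bin=S19: ✓ → 38
bin=S20: ✓ → 199
bin=S87: ✓ → 162
bin=S23: ✓ → 102
bin=S18: ✓ → 23
bin=S60: ✓ → 151
bin=S68: ✓ → 190
bin=S86: ✓ → 58
bin=S82: ✓ → 178
a1_sum = 28 + 38 + 199 + 162 + 102 + 23 + 151 + 190 + 58 + 178 = 1129
—
[qty_avg: qty between 598 and 723]
bin=S21: ✗
bin=S19: ✗
bin=S20: ✗
bin=S87: ✗
bin=S23: ✗
bin=S18: ✗
bin=S60: ✓ → 151
bin=S68: ✗
bin=S86: ✗
bin=S82: ✗
qty_avg = 151
—
[c2_sum: aisle <> 'C2' and qty >= 334]
bin=S21: ✓ → 28
bin=S19: ✓ → 38
bin=S20: ✗
bin=S87: ✓ → 162
bin=S23: ✓ → 102
bin=S18: ✗
bin=S60: ✓ → 151
bin=S68: ✓ → 190
bin=S86: ✗
bin=S82: ✗
c2_sum = 28 + 38 + 162 + 102 + 151 + 190 = 671

a1_sum=1129, qty_avg=151, c2_sum=671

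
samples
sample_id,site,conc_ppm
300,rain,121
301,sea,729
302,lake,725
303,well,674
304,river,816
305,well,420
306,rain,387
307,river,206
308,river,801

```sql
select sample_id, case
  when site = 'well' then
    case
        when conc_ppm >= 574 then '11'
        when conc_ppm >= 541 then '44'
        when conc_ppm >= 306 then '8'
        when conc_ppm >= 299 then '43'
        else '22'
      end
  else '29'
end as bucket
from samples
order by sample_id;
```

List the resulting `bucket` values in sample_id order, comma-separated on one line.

29, 29, 29, 11, 29, 8, 29, 29, 29

sample_id=300: site='rain' → outer ELSE → 29
sample_id=301: site='sea' → outer ELSE → 29
sample_id=302: site='lake' → outer ELSE → 29
sample_id=303: site='well' → inner[conc_ppm >= 574] → 11
sample_id=304: site='river' → outer ELSE → 29
sample_id=305: site='well' → inner[conc_ppm >= 306] → 8
sample_id=306: site='rain' → outer ELSE → 29
sample_id=307: site='river' → outer ELSE → 29
sample_id=308: site='river' → outer ELSE → 29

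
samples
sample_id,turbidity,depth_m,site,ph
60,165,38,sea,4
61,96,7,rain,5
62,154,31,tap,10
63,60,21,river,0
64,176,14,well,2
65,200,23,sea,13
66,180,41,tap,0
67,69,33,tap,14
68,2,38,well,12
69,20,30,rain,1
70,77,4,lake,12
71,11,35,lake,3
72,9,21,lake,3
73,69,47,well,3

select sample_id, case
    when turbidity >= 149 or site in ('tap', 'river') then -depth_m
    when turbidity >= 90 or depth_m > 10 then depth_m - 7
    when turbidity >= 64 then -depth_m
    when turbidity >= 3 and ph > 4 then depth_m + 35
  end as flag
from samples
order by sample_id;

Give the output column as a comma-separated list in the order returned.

-38, 0, -31, -21, -14, -23, -41, -33, 31, 23, -4, 28, 14, 40

sample_id=60: turbidity >= 149 or site in ('tap', 'river') → -38
sample_id=61: turbidity >= 90 or depth_m > 10 → 0
sample_id=62: turbidity >= 149 or site in ('tap', 'river') → -31
sample_id=63: turbidity >= 149 or site in ('tap', 'river') → -21
sample_id=64: turbidity >= 149 or site in ('tap', 'river') → -14
sample_id=65: turbidity >= 149 or site in ('tap', 'river') → -23
sample_id=66: turbidity >= 149 or site in ('tap', 'river') → -41
sample_id=67: turbidity >= 149 or site in ('tap', 'river') → -33
sample_id=68: turbidity >= 90 or depth_m > 10 → 31
sample_id=69: turbidity >= 90 or depth_m > 10 → 23
sample_id=70: turbidity >= 64 → -4
sample_id=71: turbidity >= 90 or depth_m > 10 → 28
sample_id=72: turbidity >= 90 or depth_m > 10 → 14
sample_id=73: turbidity >= 90 or depth_m > 10 → 40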